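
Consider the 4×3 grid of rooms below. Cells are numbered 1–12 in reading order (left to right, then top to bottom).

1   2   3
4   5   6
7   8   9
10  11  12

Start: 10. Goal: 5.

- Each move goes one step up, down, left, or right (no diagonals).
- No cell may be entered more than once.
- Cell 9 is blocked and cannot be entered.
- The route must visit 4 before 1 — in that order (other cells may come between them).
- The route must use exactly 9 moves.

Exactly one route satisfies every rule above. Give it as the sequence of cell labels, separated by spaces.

10 11 8 7 4 1 2 3 6 5

The waypoints must appear in the order 4, 1, with no cell reused.
Route from 10: right to 11, up to 8, left to 7, 2× up (reaching 1), 2× right (reaching 3), down to 6, left to 5 — 9 moves in all.
Check: order respected (4 at step 4, 1 at step 5); 9 moves as required.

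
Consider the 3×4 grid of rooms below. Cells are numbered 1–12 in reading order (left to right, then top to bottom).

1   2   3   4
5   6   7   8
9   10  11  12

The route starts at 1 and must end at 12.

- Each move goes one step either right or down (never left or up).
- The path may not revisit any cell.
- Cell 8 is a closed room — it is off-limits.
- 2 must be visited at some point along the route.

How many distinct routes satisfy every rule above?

3

A right/down-only route from 1 to 12 makes exactly 2 down-moves and 3 right-moves in some order.
With no other constraints that would be C(5,2) = 10 routes.
Split at 2 and multiply the segment counts (each segment already excludes blocked cells): 1→2: 1; 2→12: 3; product = 3.
That gives 3 routes.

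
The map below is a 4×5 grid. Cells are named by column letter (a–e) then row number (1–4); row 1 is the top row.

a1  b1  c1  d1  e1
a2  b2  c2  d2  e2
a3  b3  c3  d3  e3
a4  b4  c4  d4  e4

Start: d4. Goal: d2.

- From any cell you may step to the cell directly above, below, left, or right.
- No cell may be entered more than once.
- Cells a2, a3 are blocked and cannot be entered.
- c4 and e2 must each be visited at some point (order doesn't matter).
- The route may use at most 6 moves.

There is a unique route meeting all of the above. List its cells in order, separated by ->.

d4 -> c4 -> c3 -> d3 -> e3 -> e2 -> d2

The 6-move cap with required stops at c4, e2 leaves no slack for detours.
Route from d4: left to c4, up to c3, 2× right (reaching e3), up to e2, left to d2 — 6 moves in all.
Check: all required cells visited; 6 ≤ 6 moves.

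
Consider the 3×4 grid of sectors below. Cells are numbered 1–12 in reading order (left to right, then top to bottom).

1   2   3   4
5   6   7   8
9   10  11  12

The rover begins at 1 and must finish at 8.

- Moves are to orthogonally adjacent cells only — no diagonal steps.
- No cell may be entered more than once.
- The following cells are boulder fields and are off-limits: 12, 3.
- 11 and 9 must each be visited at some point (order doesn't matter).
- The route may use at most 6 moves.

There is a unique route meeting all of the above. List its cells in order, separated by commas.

1, 5, 9, 10, 11, 7, 8

Any route must reach 11 and 9 and still end at 8 within 6 moves, so the order of the required stops is forced.
Route from 1: down 2 to 9, right 2 to 11, up 1 to 7, right 1 to 8 — 6 moves in all.
Check: all required cells visited; 6 ≤ 6 moves.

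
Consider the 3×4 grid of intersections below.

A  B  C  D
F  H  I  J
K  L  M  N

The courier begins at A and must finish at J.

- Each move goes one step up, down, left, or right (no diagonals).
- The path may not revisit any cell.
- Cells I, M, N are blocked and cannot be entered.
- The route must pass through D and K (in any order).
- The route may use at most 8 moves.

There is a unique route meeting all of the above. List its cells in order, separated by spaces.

A F K L H B C D J

The 8-move cap with required stops at D, K leaves no slack for detours.
Route from A: 2× down (reaching K), right to L, 2× up (reaching B), 2× right (reaching D), down to J — 8 moves in all.
Check: all required cells visited; 8 ≤ 8 moves.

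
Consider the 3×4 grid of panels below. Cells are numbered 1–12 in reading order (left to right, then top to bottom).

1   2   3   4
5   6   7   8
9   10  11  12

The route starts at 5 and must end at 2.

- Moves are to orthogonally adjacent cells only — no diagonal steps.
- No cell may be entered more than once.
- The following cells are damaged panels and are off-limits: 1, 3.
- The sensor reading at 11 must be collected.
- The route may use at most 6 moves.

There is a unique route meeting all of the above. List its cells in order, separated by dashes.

Any route must reach 11 and still end at 2 within 6 moves, so the order of the required stops is forced.
Route from 5: down 1 to 9, right 2 to 11, up 1 to 7, left 1 to 6, up 1 to 2 — 6 moves in all.
Check: all required cells visited; 6 ≤ 6 moves.

5 - 9 - 10 - 11 - 7 - 6 - 2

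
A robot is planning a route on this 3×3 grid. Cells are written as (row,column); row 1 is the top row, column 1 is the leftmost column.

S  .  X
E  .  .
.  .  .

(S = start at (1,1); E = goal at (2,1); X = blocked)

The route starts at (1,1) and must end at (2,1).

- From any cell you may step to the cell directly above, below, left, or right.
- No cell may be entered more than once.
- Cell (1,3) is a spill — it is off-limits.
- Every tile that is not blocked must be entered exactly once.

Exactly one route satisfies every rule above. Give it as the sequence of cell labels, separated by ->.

Need to visit all 8 open cells exactly once, starting at (1,1) and ending at (2,1).
Cell (3,3) has only two open neighbours ((2,3) and (3,2)), so the path must pass straight through it: one of those is the cell it's entered from and the other is where it exits.
Route from (1,1): right 1 to (1,2), down 1 to (2,2), right 1 to (2,3), down 1 to (3,3), left 2 to (3,1), up 1 to (2,1) — 7 moves in all.
Check: all 8 open cells covered.

(1,1) -> (1,2) -> (2,2) -> (2,3) -> (3,3) -> (3,2) -> (3,1) -> (2,1)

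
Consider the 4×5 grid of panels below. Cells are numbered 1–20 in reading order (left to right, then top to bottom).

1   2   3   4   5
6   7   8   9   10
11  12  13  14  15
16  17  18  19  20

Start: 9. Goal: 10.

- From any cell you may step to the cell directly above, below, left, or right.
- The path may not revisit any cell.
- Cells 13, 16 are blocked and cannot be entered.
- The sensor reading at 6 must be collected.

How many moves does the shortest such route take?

Any route passes through 6 somewhere between 9 and 10. Summing Manhattan distances along the two legs (9 → 6 → 10) gives a lower bound of 3 + 4 = 7 moves.
The shortest route satisfying every rule uses 9 moves: 9 → 8 → 7 → 6 → 1 → 2 → 3 → 4 → 5 → 10.
The no-revisit rule (legs can't share cells) pushes the minimum above the 7-move bound; an exhaustive check rules out every length from 7 to 8, leaving 9 as the minimum.

9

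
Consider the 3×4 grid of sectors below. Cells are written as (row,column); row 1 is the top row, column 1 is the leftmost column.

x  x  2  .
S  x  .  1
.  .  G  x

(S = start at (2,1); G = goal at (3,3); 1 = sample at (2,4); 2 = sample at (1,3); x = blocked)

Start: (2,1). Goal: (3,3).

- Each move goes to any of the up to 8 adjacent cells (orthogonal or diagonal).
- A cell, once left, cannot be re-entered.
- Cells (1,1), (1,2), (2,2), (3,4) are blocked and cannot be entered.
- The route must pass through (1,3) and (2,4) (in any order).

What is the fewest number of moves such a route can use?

5

Any route passes through (1,3) and (2,4) in some order between (2,1) and (3,3). Summing Chebyshev distances along each leg and taking the cheapest ordering ((2,1) → (1,3) → (2,4) → (3,3)) gives a lower bound of 2 + 1 + 1 = 4 moves.
That bound ignores the blocked cells. Measuring each leg by the fewest moves that actually steer around them ((2,1)→(1,3): 3; (1,3)→(2,4): 1; (2,4)→(3,3): 1) raises the lower bound to 5.
A route of 5 moves exists: (2,1) → (3,2) → (2,3) → (1,3) → (2,4) → (3,3).
Since 5 matches that lower bound, it is optimal.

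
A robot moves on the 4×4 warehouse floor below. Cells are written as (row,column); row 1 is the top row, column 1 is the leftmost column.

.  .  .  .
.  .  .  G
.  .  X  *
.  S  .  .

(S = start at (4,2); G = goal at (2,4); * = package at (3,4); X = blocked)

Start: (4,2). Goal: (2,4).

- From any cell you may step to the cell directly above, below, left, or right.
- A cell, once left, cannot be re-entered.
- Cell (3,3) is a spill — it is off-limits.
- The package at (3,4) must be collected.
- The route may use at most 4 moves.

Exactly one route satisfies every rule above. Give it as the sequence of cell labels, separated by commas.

(4,2), (4,3), (4,4), (3,4), (2,4)

Any route must reach (3,4) and still end at (2,4) within 4 moves, so the order of the required stops is forced.
Route from (4,2): 2× right (reaching (4,4)), 2× up (reaching (2,4)) — 4 moves in all.
Check: all required cells visited; 4 ≤ 4 moves.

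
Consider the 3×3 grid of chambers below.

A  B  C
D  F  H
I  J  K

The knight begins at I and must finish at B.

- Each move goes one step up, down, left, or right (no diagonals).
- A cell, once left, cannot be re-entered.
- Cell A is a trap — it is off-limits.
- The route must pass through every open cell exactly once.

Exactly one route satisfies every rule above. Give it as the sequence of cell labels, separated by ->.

I -> D -> F -> J -> K -> H -> C -> B

Need to visit all 8 open cells exactly once, starting at I and ending at B.
Cell C has only two open neighbours (H and B), so the path must pass straight through it: one of those is the cell it's entered from and the other is where it exits.
Route from I: up to D, right to F, down to J, right to K, 2× up (reaching C), left to B — 7 moves in all.
Check: all 8 open cells covered.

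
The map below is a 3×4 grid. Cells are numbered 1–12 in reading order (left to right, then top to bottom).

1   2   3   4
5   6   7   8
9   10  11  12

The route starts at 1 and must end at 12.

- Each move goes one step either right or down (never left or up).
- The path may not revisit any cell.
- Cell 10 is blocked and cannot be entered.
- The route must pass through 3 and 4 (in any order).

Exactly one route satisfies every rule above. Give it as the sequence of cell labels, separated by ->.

Moves only go right or down, so the column and row indices never decrease.
Route from 1: 3× right (reaching 4), 2× down (reaching 12) — 5 moves in all.
Check: all required cells visited.

1 -> 2 -> 3 -> 4 -> 8 -> 12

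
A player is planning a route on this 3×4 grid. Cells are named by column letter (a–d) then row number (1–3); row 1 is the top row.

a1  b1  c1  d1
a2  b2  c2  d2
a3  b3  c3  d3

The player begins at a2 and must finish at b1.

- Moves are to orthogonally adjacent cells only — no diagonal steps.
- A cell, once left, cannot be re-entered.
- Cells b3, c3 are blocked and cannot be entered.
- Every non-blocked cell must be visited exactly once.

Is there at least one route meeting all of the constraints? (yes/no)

no

Cell a3 has only one open neighbour but is neither the start nor the goal, so a Hamiltonian route would have to both enter and leave it through the same neighbour — impossible without revisiting.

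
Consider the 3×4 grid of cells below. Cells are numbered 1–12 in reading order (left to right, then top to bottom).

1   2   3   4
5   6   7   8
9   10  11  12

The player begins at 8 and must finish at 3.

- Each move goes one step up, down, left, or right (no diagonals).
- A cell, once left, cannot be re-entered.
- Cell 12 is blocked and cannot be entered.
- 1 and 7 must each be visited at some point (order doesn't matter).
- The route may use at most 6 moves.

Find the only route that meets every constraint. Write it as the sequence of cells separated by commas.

8, 7, 6, 5, 1, 2, 3

Any route must reach 1 and 7 and still end at 3 within 6 moves, so the order of the required stops is forced.
Route from 8: 3× left (reaching 5), up to 1, 2× right (reaching 3) — 6 moves in all.
Check: all required cells visited; 6 ≤ 6 moves.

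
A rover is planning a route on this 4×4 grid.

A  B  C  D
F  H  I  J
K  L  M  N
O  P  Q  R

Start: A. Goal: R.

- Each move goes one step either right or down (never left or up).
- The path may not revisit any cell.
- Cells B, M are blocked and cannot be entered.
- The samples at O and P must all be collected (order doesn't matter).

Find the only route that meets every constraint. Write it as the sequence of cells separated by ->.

Moves only go right or down, so the column and row indices never decrease.
Route from A: 3× down (reaching O), 3× right (reaching R) — 6 moves in all.
Check: all required cells visited.

A -> F -> K -> O -> P -> Q -> R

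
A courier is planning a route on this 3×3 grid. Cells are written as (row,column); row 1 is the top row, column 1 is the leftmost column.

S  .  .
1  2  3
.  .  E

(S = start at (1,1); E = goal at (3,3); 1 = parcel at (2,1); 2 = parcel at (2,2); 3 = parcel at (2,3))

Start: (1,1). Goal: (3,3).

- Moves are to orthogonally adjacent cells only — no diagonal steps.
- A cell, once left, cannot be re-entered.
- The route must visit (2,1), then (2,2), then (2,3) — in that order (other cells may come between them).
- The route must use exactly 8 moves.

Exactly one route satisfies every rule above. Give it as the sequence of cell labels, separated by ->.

(1,1) -> (2,1) -> (3,1) -> (3,2) -> (2,2) -> (1,2) -> (1,3) -> (2,3) -> (3,3)

The waypoints must appear in the order (2,1), (2,2), (2,3), with no cell reused.
Route from (1,1): down 2 to (3,1), right 1 to (3,2), up 2 to (1,2), right 1 to (1,3), down 2 to (3,3) — 8 moves in all.
Check: order respected (1 at step 1, 2 at step 4, 3 at step 7); 8 moves as required.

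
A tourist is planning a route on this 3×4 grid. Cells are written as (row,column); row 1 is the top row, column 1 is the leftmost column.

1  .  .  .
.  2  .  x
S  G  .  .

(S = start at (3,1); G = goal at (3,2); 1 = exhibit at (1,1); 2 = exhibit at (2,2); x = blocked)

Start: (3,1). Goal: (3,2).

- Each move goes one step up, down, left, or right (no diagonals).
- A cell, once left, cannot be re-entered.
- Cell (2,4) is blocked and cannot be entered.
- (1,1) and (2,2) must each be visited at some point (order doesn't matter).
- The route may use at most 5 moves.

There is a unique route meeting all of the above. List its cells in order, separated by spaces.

Any route must reach (1,1) and (2,2) and still end at (3,2) within 5 moves, so the order of the required stops is forced.
Route from (3,1): up 2 to (1,1), right 1 to (1,2), down 2 to (3,2) — 5 moves in all.
Check: all required cells visited; 5 ≤ 5 moves.

(3,1) (2,1) (1,1) (1,2) (2,2) (3,2)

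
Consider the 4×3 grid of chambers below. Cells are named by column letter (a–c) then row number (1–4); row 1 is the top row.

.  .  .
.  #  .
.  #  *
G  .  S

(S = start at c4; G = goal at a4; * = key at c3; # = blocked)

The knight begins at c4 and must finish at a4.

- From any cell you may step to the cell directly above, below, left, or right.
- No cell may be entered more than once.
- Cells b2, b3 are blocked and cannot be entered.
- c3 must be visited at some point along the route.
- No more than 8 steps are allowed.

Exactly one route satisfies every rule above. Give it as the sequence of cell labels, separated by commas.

Any route must reach c3 and still end at a4 within 8 moves, so the order of the required stops is forced.
Route from c4: up 3 to c1, left 2 to a1, down 3 to a4 — 8 moves in all.
Check: all required cells visited; 8 ≤ 8 moves.

c4, c3, c2, c1, b1, a1, a2, a3, a4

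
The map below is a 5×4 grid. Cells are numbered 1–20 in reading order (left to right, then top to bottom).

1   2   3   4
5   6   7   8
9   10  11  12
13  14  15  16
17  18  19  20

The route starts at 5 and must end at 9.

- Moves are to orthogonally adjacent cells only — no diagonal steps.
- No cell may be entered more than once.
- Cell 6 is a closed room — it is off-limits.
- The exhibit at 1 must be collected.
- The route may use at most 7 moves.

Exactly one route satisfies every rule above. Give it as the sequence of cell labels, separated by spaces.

The budget equals the shortest possible length, so every move has to be on a shortest route through the required cells.
Route from 5: up 1 to 1, right 2 to 3, down 2 to 11, left 2 to 9 — 7 moves in all.
Check: all required cells visited; 7 ≤ 7 moves.

5 1 2 3 7 11 10 9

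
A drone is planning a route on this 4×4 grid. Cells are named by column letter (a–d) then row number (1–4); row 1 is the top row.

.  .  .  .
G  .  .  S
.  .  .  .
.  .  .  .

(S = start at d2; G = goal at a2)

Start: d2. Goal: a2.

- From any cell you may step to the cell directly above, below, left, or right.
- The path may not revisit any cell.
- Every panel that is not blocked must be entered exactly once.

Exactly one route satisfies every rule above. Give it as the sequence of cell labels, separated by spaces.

Need to visit all 16 open cells exactly once, starting at d2 and ending at a2.
Route from d2: up to d1, left to c1, 2× down (reaching c3), right to d3, down to d4, 3× left (reaching a4), up to a3, right to b3, 2× up (reaching b1), left to a1, down to a2 — 15 moves in all.
Check: all 16 open cells covered.

d2 d1 c1 c2 c3 d3 d4 c4 b4 a4 a3 b3 b2 b1 a1 a2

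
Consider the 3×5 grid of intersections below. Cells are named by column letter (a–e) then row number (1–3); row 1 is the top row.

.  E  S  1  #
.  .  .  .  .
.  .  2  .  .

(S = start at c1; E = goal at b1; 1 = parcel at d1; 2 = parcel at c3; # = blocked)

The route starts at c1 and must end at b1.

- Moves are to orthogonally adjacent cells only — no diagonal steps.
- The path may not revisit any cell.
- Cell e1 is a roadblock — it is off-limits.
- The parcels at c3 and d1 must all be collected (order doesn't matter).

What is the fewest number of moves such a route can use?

7

Any route passes through c3 and d1 in some order between c1 and b1. Summing Manhattan distances along each leg and taking the cheapest ordering (c1 → d1 → c3 → b1) gives a lower bound of 1 + 3 + 3 = 7 moves.
A route of 7 moves achieves this: c1 → d1 → d2 → d3 → c3 → c2 → b2 → b1.
Since 7 matches the lower bound, it is optimal.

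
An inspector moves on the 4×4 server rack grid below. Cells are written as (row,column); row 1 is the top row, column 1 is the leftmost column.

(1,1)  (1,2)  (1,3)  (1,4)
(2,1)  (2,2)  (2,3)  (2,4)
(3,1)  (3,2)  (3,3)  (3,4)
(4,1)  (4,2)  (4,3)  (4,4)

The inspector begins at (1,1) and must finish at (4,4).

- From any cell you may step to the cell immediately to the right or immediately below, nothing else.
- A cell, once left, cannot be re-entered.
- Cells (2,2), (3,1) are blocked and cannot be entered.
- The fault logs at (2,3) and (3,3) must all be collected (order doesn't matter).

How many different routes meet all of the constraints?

A right/down-only route from (1,1) to (4,4) makes exactly 3 down-moves and 3 right-moves in some order.
With no other constraints that would be C(6,3) = 20 routes.
A monotone route can only reach the required cells in the order (2,3), (3,3), so split there and multiply the segment counts (each segment already excludes blocked cells): (1,1)→(2,3): 1; (2,3)→(3,3): 1; (3,3)→(4,4): 2; product = 2.
That gives 2 routes.

2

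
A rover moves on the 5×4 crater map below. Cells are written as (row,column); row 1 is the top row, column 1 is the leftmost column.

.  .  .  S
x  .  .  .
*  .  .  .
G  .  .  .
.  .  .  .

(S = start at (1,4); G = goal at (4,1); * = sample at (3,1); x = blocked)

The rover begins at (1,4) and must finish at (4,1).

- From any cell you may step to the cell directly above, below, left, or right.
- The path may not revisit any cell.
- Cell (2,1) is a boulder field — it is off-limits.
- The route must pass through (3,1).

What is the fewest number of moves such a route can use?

6

Any route passes through (3,1) somewhere between (1,4) and (4,1). Summing Manhattan distances along the two legs ((1,4) → (3,1) → (4,1)) gives a lower bound of 5 + 1 = 6 moves.
A route of 6 moves achieves this: (1,4) → (2,4) → (3,4) → (3,3) → (3,2) → (3,1) → (4,1).
Since 6 matches the lower bound, it is optimal.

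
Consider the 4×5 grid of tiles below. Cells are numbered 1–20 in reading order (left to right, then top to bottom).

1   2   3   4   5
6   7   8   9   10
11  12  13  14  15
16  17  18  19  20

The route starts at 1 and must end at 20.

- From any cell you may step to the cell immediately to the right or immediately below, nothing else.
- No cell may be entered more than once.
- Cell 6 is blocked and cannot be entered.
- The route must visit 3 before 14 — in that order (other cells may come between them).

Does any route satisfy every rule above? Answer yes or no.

One route that works: 1 → 2 → 3 → 8 → 13 → 14 → 19 → 20.

yes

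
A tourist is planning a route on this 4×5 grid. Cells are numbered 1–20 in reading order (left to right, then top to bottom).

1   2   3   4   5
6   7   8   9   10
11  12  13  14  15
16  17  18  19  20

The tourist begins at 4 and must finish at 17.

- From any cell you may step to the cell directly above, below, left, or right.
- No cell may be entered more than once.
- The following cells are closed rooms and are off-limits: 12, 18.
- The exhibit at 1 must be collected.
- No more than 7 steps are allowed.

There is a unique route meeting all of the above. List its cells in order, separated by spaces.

The budget equals the shortest possible length, so every move has to be on a shortest route through the required cells.
Route from 4: 3× left (reaching 1), 3× down (reaching 16), right to 17 — 7 moves in all.
Check: all required cells visited; 7 ≤ 7 moves.

4 3 2 1 6 11 16 17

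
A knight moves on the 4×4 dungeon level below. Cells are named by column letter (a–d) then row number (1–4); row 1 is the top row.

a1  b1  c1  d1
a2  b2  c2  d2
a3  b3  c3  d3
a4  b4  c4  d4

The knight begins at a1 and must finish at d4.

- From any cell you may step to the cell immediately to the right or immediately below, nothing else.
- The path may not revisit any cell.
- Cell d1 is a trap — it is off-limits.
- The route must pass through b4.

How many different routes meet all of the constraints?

A right/down-only route from a1 to d4 makes exactly 3 down-moves and 3 right-moves in some order.
With no other constraints that would be C(6,3) = 20 routes.
Split at b4 and multiply the segment counts (each segment already excludes blocked cells): a1→b4: 4; b4→d4: 1; product = 4.
That gives 4 routes.

4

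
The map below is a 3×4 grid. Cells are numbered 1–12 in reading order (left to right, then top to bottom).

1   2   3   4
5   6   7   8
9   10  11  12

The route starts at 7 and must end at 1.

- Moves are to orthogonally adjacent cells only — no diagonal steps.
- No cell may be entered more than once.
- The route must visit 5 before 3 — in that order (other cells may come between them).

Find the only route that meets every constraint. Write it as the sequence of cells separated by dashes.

The waypoints must appear in the order 5, 3, with no cell reused.
Route from 7: 2× left (reaching 5), down to 9, 3× right (reaching 12), 2× up (reaching 4), 3× left (reaching 1) — 11 moves in all.
Check: order respected (5 at step 2, 3 at step 9).

7 - 6 - 5 - 9 - 10 - 11 - 12 - 8 - 4 - 3 - 2 - 1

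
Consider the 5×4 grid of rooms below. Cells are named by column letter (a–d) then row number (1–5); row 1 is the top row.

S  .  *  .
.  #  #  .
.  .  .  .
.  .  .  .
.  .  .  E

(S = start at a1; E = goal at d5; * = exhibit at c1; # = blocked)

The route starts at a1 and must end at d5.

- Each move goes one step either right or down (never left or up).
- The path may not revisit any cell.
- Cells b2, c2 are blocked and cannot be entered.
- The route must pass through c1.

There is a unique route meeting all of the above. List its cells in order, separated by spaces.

Moves only go right or down, so the column and row indices never decrease.
Route from a1: 3× right (reaching d1), 4× down (reaching d5) — 7 moves in all.
Check: all required cells visited.

a1 b1 c1 d1 d2 d3 d4 d5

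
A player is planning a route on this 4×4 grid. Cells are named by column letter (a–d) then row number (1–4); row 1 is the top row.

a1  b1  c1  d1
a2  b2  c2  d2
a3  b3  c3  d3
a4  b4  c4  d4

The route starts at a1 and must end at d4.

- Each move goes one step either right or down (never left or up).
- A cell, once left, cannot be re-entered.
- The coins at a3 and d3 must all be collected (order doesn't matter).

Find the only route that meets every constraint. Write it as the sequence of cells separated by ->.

a1 -> a2 -> a3 -> b3 -> c3 -> d3 -> d4

Moves only go right or down, so the column and row indices never decrease.
Route from a1: 2× down (reaching a3), 3× right (reaching d3), down to d4 — 6 moves in all.
Check: all required cells visited.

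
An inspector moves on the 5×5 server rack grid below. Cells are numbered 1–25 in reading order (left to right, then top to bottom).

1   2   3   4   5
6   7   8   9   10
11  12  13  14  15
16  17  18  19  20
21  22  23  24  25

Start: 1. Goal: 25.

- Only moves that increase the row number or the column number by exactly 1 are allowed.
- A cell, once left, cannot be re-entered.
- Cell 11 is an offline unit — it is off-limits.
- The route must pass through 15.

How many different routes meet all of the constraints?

A right/down-only route from 1 to 25 makes exactly 4 down-moves and 4 right-moves in some order.
With no other constraints that would be C(8,4) = 70 routes.
Split at 15 and multiply the segment counts (each segment already excludes blocked cells): 1→15: 14; 15→25: 1; product = 14.
That gives 14 routes.

14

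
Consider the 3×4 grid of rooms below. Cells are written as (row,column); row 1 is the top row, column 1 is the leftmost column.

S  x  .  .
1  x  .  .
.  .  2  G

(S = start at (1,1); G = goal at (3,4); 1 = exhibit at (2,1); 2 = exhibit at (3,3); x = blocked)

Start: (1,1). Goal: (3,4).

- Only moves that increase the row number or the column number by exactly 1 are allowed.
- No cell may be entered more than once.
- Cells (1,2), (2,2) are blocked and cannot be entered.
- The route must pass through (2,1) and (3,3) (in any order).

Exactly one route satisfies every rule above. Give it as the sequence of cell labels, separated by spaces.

(1,1) (2,1) (3,1) (3,2) (3,3) (3,4)

Moves only go right or down, so the column and row indices never decrease.
Route from (1,1): down 2 to (3,1), right 3 to (3,4) — 5 moves in all.
Check: all required cells visited.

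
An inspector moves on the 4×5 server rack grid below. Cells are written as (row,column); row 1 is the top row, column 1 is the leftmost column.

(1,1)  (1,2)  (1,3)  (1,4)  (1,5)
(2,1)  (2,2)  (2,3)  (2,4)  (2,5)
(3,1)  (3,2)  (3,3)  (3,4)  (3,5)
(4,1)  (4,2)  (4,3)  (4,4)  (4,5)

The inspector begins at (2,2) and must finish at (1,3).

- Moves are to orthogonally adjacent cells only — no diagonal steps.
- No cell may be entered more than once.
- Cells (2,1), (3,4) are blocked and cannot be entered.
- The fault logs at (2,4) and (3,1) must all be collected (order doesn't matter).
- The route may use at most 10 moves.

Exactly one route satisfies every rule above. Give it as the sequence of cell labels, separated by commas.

The 10-move cap with required stops at (2,4), (3,1) leaves no slack for detours.
Route from (2,2): down to (3,2), left to (3,1), down to (4,1), 2× right (reaching (4,3)), 2× up (reaching (2,3)), right to (2,4), up to (1,4), left to (1,3) — 10 moves in all.
Check: all required cells visited; 10 ≤ 10 moves.

(2,2), (3,2), (3,1), (4,1), (4,2), (4,3), (3,3), (2,3), (2,4), (1,4), (1,3)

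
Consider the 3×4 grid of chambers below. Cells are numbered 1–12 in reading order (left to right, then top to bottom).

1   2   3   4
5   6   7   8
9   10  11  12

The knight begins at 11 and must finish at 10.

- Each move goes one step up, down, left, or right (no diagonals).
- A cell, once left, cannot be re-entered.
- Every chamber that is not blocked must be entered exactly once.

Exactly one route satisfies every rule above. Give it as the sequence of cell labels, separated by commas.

11, 12, 8, 4, 3, 7, 6, 2, 1, 5, 9, 10

Need to visit all 12 open cells exactly once, starting at 11 and ending at 10.
Cell 12 has only two open neighbours (8 and 11), so the path must pass straight through it: one of those is the cell it's entered from and the other is where it exits.
Route from 11: right 1 to 12, up 2 to 4, left 1 to 3, down 1 to 7, left 1 to 6, up 1 to 2, left 1 to 1, down 2 to 9, right 1 to 10 — 11 moves in all.
Check: all 12 open cells covered.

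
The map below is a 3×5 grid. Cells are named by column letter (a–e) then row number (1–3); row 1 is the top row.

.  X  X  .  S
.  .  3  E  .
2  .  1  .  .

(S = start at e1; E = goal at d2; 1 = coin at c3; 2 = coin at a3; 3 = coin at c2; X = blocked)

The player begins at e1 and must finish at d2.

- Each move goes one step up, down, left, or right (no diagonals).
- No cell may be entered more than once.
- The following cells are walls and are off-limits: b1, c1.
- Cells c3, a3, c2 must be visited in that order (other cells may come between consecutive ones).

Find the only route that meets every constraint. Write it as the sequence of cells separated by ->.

e1 -> e2 -> e3 -> d3 -> c3 -> b3 -> a3 -> a2 -> b2 -> c2 -> d2

The waypoints must appear in the order c3, a3, c2, with no cell reused.
Route from e1: down 2 to e3, left 4 to a3, up 1 to a2, right 3 to d2 — 10 moves in all.
Check: order respected (1 at step 4, 2 at step 6, 3 at step 9).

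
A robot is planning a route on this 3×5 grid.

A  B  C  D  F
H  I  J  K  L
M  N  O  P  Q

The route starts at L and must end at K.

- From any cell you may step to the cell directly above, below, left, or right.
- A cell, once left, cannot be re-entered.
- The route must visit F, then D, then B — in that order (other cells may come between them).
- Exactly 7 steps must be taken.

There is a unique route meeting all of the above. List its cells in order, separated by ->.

The waypoints must appear in the order F, D, B, with no cell reused.
Route from L: up 1 to F, left 3 to B, down 1 to I, right 2 to K — 7 moves in all.
Check: order respected (F at step 1, D at step 2, B at step 4); 7 moves as required.

L -> F -> D -> C -> B -> I -> J -> K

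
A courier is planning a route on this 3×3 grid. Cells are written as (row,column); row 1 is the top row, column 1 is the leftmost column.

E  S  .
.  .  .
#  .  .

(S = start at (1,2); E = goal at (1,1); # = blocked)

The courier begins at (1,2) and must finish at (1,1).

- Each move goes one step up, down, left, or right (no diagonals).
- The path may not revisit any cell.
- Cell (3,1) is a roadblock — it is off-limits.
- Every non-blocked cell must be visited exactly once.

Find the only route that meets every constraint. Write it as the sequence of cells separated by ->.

Need to visit all 8 open cells exactly once, starting at (1,2) and ending at (1,1).
Cell (2,1) has only two open neighbours ((1,1) and (2,2)), so the path must pass straight through it: one of those is the cell it's entered from and the other is where it exits.
Route from (1,2): right to (1,3), 2× down (reaching (3,3)), left to (3,2), up to (2,2), left to (2,1), up to (1,1) — 7 moves in all.
Check: all 8 open cells covered.

(1,2) -> (1,3) -> (2,3) -> (3,3) -> (3,2) -> (2,2) -> (2,1) -> (1,1)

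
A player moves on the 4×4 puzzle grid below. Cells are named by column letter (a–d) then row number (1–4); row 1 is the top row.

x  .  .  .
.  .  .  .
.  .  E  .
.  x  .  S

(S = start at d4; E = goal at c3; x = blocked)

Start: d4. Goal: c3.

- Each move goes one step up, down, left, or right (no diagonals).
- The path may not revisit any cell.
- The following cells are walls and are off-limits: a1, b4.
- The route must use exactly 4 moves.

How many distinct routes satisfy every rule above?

1

Need simple routes of exactly 4 moves from d4 to c3 (Manhattan distance 2, so 1 moves are spent on a detour and 1 undoing it).
Enumerating: d4 d3 d2 c2 c3.
That gives 1 route.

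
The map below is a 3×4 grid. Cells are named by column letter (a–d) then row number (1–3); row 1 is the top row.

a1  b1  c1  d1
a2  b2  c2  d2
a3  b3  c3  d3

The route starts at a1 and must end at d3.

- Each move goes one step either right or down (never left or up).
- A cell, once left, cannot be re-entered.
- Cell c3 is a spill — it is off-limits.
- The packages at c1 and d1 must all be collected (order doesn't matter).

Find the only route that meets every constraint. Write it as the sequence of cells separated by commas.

a1, b1, c1, d1, d2, d3

Moves only go right or down, so the column and row indices never decrease.
Route from a1: 3× right (reaching d1), 2× down (reaching d3) — 5 moves in all.
Check: all required cells visited.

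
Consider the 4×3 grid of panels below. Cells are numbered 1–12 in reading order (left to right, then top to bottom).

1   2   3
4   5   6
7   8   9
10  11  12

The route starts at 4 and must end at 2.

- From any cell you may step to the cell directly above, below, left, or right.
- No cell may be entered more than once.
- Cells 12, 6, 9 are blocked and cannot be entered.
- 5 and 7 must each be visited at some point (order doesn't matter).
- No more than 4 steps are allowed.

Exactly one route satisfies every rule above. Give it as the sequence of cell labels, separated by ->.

4 -> 7 -> 8 -> 5 -> 2

The 4-move cap with required stops at 5, 7 leaves no slack for detours.
Route from 4: down 1 to 7, right 1 to 8, up 2 to 2 — 4 moves in all.
Check: all required cells visited; 4 ≤ 4 moves.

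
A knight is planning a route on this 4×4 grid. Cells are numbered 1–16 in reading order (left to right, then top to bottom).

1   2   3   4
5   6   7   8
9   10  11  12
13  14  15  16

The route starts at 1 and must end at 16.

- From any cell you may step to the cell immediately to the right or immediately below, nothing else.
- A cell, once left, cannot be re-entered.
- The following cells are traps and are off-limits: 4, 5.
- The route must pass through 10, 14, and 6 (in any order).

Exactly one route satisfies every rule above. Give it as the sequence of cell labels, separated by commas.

1, 2, 6, 10, 14, 15, 16

Moves only go right or down, so the column and row indices never decrease.
Route from 1: right to 2, 3× down (reaching 14), 2× right (reaching 16) — 6 moves in all.
Check: all required cells visited.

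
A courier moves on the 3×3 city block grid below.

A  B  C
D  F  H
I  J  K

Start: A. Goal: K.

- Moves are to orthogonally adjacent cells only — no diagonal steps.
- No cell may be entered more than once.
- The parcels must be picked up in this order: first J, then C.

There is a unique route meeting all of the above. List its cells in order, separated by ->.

The waypoints must appear in the order J, C, with no cell reused.
Route from A: down 2 to I, right 1 to J, up 2 to B, right 1 to C, down 2 to K — 8 moves in all.
Check: order respected (J at step 3, C at step 6).

A -> D -> I -> J -> F -> B -> C -> H -> K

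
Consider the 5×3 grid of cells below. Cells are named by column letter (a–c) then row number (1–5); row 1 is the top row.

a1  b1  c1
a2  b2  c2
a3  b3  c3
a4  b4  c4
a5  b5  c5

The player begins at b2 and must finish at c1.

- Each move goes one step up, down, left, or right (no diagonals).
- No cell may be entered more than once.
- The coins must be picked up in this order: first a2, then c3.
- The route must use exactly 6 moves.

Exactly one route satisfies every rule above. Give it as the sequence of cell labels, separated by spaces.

b2 a2 a3 b3 c3 c2 c1

The waypoints must appear in the order a2, c3, with no cell reused.
Route from b2: left 1 to a2, down 1 to a3, right 2 to c3, up 2 to c1 — 6 moves in all.
Check: order respected (a2 at step 1, c3 at step 4); 6 moves as required.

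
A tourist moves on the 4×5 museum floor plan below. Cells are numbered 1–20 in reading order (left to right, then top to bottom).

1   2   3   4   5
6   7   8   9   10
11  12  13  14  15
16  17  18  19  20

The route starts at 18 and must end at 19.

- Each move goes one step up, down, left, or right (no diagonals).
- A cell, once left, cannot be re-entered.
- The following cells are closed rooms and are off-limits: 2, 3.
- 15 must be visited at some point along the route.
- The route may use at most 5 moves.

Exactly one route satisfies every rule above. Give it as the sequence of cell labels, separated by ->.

18 -> 13 -> 14 -> 15 -> 20 -> 19

The budget equals the shortest possible length, so every move has to be on a shortest route through the required cells.
Route from 18: up 1 to 13, right 2 to 15, down 1 to 20, left 1 to 19 — 5 moves in all.
Check: all required cells visited; 5 ≤ 5 moves.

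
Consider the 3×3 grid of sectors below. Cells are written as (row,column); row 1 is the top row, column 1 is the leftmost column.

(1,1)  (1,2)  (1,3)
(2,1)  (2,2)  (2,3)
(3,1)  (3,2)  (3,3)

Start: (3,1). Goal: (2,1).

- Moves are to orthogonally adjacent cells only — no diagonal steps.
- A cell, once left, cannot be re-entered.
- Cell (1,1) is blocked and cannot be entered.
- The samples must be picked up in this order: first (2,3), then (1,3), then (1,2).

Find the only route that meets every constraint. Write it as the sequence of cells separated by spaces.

The waypoints must appear in the order (2,3), (1,3), (1,2), with no cell reused.
Route from (3,1): 2× right (reaching (3,3)), 2× up (reaching (1,3)), left to (1,2), down to (2,2), left to (2,1) — 7 moves in all.
Check: order respected ((2,3) at step 3, (1,3) at step 4, (1,2) at step 5).

(3,1) (3,2) (3,3) (2,3) (1,3) (1,2) (2,2) (2,1)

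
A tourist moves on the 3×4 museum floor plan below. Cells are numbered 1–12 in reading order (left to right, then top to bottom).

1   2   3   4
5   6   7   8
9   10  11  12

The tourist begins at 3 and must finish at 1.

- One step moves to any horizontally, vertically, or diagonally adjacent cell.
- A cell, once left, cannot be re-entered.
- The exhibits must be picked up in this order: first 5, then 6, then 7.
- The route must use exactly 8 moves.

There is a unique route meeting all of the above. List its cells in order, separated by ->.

The waypoints must appear in the order 5, 6, 7, with no cell reused.
Route from 3: down-right 1 to 8, down-left 1 to 11, left 1 to 10, up-left 1 to 5, right 2 to 7, up-left 1 to 2, left 1 to 1 — 8 moves in all.
Check: order respected (5 at step 4, 6 at step 5, 7 at step 6); 8 moves as required.

3 -> 8 -> 11 -> 10 -> 5 -> 6 -> 7 -> 2 -> 1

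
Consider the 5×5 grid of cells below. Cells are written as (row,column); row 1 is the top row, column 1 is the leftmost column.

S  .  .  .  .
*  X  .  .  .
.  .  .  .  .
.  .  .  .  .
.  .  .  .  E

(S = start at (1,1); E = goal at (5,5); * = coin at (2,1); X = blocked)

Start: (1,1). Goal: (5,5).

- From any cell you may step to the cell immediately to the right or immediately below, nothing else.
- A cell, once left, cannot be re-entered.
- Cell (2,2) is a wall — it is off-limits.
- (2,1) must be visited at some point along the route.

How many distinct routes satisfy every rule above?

15

A right/down-only route from (1,1) to (5,5) makes exactly 4 down-moves and 4 right-moves in some order.
With no other constraints that would be C(8,4) = 70 routes.
Split at (2,1) and multiply the segment counts (each segment already excludes blocked cells): (1,1)→(2,1): 1; (2,1)→(5,5): 15; product = 15.
That gives 15 routes.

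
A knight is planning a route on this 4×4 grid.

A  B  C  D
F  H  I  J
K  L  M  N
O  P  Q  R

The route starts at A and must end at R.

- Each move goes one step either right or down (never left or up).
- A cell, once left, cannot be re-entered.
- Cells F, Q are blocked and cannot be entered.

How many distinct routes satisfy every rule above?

A right/down-only route from A to R makes exactly 3 down-moves and 3 right-moves in some order.
With no other constraints that would be C(6,3) = 20 routes.
Subtract routes through each blocked cell (inclusion–exclusion for overlaps): − through F: 10 − through Q: 10 + through F&Q: 6 → 6.
That gives 6 routes.

6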